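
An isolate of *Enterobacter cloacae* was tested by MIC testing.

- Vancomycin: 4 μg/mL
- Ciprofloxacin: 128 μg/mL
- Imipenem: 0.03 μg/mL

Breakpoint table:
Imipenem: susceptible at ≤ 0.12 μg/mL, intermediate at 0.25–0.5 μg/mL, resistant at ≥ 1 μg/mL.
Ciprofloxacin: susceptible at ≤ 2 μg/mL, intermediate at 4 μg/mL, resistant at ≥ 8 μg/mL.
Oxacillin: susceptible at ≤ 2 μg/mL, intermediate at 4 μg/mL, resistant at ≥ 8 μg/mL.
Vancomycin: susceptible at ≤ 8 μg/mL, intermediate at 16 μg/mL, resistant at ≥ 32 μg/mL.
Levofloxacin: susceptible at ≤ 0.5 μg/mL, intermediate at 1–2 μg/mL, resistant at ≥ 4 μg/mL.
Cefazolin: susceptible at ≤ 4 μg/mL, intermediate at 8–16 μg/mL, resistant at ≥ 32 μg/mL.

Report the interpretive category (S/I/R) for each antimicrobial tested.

Vancomycin: 4 μg/mL is ≤ 8 μg/mL → Susceptible
Ciprofloxacin (128 μg/mL) ≥ 8 μg/mL — R
Imipenem (0.03 μg/mL) ≤ 0.12 μg/mL — Susceptible

S, R, S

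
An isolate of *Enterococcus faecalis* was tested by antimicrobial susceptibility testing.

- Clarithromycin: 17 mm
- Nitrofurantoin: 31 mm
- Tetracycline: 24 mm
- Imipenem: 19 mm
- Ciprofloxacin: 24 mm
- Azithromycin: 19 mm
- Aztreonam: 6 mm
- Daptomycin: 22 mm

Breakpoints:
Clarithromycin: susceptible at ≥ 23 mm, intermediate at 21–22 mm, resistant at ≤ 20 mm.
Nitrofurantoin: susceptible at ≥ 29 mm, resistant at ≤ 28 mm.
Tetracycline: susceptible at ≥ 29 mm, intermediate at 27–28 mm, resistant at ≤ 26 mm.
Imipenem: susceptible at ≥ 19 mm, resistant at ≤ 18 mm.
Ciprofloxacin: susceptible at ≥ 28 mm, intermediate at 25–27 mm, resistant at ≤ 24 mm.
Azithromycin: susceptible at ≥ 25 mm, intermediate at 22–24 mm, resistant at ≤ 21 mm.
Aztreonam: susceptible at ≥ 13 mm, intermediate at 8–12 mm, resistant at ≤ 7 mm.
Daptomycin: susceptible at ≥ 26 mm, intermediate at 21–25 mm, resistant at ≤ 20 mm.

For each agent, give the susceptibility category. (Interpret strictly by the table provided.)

Clarithromycin: 17 mm is ≤ 20 mm → Resistant
Nitrofurantoin: 31 mm is ≥ 29 mm ⇒ susceptible
Tetracycline 24 mm: ≤ 26 mm — R
Imipenem (19 mm) ≥ 19 mm → susceptible
Ciprofloxacin (24 mm) ≤ 24 mm — Resistant
Azithromycin: 19 mm is ≤ 21 mm → R
Aztreonam (6 mm) ≤ 7 mm → Resistant
Daptomycin 22 mm: in 21–25 mm ⇒ I

R, S, R, S, R, R, R, I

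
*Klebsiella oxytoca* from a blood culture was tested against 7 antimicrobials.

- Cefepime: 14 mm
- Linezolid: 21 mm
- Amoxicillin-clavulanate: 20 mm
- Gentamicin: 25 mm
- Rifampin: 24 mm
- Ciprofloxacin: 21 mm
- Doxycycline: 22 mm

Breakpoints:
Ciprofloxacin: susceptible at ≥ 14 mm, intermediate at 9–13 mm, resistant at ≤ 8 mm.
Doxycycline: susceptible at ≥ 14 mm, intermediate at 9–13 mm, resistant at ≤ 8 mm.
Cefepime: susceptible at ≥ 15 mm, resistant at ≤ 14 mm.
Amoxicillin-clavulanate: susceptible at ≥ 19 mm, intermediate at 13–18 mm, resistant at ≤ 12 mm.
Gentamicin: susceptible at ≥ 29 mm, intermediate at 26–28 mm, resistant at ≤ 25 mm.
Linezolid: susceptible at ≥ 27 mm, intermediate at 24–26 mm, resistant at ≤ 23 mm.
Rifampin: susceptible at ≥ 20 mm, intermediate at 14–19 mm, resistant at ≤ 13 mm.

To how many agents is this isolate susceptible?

4

Cefepime: 14 mm is ≤ 14 mm — R
Linezolid (21 mm) ≤ 23 mm — R
Amoxicillin-clavulanate 20 mm: ≥ 19 mm ⇒ S
Gentamicin 25 mm: ≤ 25 mm — R
Rifampin 24 mm: ≥ 20 mm ⇒ S
Ciprofloxacin (21 mm) ≥ 14 mm → susceptible
Doxycycline (22 mm) ≥ 14 mm → susceptible
Susceptible: 4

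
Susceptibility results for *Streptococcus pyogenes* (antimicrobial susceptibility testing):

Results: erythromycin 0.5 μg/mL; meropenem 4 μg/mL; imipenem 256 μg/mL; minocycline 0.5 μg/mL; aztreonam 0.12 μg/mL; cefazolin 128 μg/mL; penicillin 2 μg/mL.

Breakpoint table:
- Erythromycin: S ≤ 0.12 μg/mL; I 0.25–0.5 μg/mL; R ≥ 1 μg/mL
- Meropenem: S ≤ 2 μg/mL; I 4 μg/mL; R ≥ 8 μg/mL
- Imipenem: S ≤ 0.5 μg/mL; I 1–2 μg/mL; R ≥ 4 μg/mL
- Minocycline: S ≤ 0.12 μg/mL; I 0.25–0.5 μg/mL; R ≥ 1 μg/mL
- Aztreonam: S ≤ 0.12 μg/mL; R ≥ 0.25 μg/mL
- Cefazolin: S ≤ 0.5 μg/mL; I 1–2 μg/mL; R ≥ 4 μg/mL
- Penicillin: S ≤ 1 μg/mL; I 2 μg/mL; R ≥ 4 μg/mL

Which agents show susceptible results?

Erythromycin: 0.5 μg/mL is in 0.25–0.5 μg/mL ⇒ intermediate
Meropenem: 4 μg/mL is = 4 μg/mL — Intermediate
Imipenem 256 μg/mL: ≥ 4 μg/mL — resistant
Minocycline: 0.5 μg/mL is in 0.25–0.5 μg/mL → I
Aztreonam (0.12 μg/mL) ≤ 0.12 μg/mL — Susceptible
Cefazolin (128 μg/mL) ≥ 4 μg/mL ⇒ Resistant
Penicillin (2 μg/mL) = 2 μg/mL → intermediate

aztreonam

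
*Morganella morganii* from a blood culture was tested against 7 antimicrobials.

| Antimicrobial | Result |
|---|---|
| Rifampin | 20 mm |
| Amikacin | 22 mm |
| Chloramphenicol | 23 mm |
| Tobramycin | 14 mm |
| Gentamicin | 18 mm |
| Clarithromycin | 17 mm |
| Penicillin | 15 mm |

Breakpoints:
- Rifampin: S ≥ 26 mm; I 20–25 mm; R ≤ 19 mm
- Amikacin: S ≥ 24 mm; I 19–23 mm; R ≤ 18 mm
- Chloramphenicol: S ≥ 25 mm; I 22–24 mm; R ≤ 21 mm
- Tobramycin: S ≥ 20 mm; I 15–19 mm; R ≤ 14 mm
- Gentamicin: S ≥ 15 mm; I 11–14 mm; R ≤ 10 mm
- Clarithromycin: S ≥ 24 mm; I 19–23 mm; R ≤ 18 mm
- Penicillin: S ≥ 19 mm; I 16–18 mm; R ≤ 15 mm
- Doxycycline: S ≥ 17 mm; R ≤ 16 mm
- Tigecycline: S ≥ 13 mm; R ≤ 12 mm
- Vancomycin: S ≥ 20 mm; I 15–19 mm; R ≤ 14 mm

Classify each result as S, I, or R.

Rifampin (20 mm) in 20–25 mm ⇒ Intermediate
Amikacin 22 mm: in 19–23 mm — Intermediate
Chloramphenicol: 23 mm is in 22–24 mm ⇒ I
Tobramycin (14 mm) ≤ 14 mm ⇒ resistant
Gentamicin: 18 mm is ≥ 15 mm — S
Clarithromycin 17 mm: ≤ 18 mm → Resistant
Penicillin: 15 mm is ≤ 15 mm ⇒ R

I, I, I, R, S, R, R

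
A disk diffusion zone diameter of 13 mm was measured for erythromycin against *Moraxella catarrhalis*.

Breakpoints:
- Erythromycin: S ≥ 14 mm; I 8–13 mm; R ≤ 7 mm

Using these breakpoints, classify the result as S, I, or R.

I

Erythromycin: 13 mm is in 8–13 mm — Intermediate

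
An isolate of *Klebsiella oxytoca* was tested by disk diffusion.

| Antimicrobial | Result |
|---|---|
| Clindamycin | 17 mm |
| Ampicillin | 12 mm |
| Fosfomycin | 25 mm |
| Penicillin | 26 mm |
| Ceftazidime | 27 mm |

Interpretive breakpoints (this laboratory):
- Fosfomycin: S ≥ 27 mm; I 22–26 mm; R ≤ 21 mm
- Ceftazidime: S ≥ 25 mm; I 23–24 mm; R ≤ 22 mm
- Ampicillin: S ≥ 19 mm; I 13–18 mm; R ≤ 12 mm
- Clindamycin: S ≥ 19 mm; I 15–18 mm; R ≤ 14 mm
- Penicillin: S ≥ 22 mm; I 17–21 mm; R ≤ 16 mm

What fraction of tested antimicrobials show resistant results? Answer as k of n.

1 of 5

Clindamycin: 17 mm is in 15–18 mm — I
Ampicillin 12 mm: ≤ 12 mm → Resistant
Fosfomycin (25 mm) in 22–26 mm — intermediate
Penicillin: 26 mm is ≥ 22 mm ⇒ S
Ceftazidime 27 mm: ≥ 25 mm → susceptible
Resistant: 1/5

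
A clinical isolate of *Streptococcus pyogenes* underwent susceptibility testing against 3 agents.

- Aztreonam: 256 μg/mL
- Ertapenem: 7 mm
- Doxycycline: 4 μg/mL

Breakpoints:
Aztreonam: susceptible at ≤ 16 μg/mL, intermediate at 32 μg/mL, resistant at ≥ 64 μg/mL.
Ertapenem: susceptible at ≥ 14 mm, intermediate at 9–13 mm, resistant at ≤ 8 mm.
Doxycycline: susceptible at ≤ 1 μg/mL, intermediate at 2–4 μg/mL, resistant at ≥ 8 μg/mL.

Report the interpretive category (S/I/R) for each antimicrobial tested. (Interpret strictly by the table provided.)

R, R, I

Aztreonam (256 μg/mL) ≥ 64 μg/mL — Resistant
Ertapenem (7 mm) ≤ 8 mm — Resistant
Doxycycline (4 μg/mL) in 2–4 μg/mL → intermediate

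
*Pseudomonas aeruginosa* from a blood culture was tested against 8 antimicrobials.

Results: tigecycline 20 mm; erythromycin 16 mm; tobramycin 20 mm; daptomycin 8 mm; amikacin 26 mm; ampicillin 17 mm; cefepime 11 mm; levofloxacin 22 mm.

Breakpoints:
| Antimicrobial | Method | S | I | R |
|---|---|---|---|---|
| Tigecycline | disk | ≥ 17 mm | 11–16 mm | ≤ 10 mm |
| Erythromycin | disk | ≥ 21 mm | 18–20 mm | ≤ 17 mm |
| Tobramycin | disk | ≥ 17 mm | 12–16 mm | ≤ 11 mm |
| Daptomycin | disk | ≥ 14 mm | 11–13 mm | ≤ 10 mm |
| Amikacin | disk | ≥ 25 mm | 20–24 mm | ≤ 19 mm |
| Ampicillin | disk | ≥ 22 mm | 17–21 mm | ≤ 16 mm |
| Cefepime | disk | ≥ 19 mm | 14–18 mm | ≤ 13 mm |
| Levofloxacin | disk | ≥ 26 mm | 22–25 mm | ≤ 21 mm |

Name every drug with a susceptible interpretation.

tigecycline, tobramycin, amikacin

Tigecycline 20 mm: ≥ 17 mm — Susceptible
Erythromycin 16 mm: ≤ 17 mm ⇒ R
Tobramycin 20 mm: ≥ 17 mm — S
Daptomycin: 8 mm is ≤ 10 mm → R
Amikacin: 26 mm is ≥ 25 mm — S
Ampicillin 17 mm: in 17–21 mm — intermediate
Cefepime 11 mm: ≤ 13 mm → Resistant
Levofloxacin: 22 mm is in 22–25 mm ⇒ I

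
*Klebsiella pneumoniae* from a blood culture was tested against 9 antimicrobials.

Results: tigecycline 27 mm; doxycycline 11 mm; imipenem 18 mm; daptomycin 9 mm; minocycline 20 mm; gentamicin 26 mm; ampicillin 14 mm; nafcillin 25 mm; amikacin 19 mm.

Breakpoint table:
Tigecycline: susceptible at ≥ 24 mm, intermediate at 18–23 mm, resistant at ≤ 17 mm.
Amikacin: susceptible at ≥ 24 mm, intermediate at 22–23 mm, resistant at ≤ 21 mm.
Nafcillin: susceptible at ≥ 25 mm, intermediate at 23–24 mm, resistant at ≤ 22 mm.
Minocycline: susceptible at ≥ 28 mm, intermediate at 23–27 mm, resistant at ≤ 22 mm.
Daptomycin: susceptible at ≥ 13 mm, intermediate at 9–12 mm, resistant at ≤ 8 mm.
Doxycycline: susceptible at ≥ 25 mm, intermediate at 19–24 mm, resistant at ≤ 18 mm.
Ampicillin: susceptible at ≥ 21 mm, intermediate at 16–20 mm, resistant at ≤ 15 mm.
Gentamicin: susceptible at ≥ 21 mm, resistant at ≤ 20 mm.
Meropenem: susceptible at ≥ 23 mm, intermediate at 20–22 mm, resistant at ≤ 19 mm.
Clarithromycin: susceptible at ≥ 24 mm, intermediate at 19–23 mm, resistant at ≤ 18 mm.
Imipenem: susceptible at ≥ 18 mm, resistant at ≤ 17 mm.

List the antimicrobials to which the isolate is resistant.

Tigecycline 27 mm: ≥ 24 mm → Susceptible
Doxycycline: 11 mm is ≤ 18 mm — Resistant
Imipenem 18 mm: ≥ 18 mm — Susceptible
Daptomycin (9 mm) in 9–12 mm ⇒ Intermediate
Minocycline (20 mm) ≤ 22 mm ⇒ Resistant
Gentamicin (26 mm) ≥ 21 mm ⇒ Susceptible
Ampicillin: 14 mm is ≤ 15 mm — resistant
Nafcillin (25 mm) ≥ 25 mm ⇒ Susceptible
Amikacin (19 mm) ≤ 21 mm → resistant

doxycycline, minocycline, ampicillin, amikacin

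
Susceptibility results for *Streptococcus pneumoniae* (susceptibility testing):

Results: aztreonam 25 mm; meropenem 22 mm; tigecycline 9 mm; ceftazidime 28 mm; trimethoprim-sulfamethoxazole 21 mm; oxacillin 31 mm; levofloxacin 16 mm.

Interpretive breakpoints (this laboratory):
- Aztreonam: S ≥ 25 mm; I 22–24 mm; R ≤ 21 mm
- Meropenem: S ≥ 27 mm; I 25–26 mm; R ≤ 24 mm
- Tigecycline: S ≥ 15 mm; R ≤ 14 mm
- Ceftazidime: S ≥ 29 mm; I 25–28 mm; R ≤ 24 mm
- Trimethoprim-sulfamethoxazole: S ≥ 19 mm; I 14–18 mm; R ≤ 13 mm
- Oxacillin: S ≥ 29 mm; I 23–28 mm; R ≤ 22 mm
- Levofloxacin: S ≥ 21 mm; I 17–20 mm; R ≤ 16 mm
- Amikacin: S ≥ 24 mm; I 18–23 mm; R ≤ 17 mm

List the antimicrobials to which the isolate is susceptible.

aztreonam, trimethoprim-sulfamethoxazole, oxacillin

Aztreonam: 25 mm is ≥ 25 mm → S
Meropenem 22 mm: ≤ 24 mm — R
Tigecycline: 9 mm is ≤ 14 mm → resistant
Ceftazidime 28 mm: in 25–28 mm — Intermediate
Trimethoprim-sulfamethoxazole 21 mm: ≥ 19 mm — S
Oxacillin 31 mm: ≥ 29 mm → S
Levofloxacin: 16 mm is ≤ 16 mm ⇒ resistant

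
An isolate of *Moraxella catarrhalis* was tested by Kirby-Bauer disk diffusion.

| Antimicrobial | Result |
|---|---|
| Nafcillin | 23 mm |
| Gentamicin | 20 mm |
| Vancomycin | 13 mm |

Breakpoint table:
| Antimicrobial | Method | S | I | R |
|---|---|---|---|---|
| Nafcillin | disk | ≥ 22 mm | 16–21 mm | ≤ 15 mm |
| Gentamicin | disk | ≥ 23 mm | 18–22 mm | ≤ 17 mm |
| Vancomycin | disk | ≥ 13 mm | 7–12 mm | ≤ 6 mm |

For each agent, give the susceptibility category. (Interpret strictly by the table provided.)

Nafcillin: 23 mm is ≥ 22 mm — Susceptible
Gentamicin: 20 mm is in 18–22 mm — I
Vancomycin: 13 mm is ≥ 13 mm ⇒ Susceptible

S, I, S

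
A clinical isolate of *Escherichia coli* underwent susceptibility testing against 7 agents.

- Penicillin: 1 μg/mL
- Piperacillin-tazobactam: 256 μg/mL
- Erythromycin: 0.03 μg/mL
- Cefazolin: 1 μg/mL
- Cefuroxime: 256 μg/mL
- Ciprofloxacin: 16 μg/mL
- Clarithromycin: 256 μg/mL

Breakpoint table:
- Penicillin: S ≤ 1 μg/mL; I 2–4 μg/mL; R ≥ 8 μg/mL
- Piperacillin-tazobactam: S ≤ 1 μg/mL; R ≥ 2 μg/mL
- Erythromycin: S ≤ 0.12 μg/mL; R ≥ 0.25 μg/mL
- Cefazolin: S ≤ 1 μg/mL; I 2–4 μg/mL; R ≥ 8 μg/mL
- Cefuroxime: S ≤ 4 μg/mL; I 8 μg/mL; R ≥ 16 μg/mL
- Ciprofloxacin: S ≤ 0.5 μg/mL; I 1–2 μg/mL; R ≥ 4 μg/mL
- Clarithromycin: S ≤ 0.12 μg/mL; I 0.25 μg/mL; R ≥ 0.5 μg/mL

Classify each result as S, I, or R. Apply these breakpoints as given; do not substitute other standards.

S, R, S, S, R, R, R

Penicillin (1 μg/mL) ≤ 1 μg/mL — S
Piperacillin-tazobactam (256 μg/mL) ≥ 2 μg/mL → R
Erythromycin 0.03 μg/mL: ≤ 0.12 μg/mL — S
Cefazolin (1 μg/mL) ≤ 1 μg/mL → S
Cefuroxime (256 μg/mL) ≥ 16 μg/mL — Resistant
Ciprofloxacin 16 μg/mL: ≥ 4 μg/mL — Resistant
Clarithromycin 256 μg/mL: ≥ 0.5 μg/mL ⇒ R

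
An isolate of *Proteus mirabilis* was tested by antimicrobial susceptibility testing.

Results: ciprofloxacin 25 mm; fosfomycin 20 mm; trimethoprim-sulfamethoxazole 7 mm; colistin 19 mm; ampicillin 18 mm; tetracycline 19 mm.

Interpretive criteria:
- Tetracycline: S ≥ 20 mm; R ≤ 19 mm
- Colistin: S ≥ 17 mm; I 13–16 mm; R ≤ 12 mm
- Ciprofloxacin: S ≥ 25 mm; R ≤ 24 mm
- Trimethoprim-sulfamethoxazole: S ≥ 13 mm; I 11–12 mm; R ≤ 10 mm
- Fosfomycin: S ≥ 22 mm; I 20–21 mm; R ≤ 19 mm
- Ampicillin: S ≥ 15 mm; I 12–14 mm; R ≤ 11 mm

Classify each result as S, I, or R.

S, I, R, S, S, R

Ciprofloxacin 25 mm: ≥ 25 mm — S
Fosfomycin: 20 mm is in 20–21 mm — Intermediate
Trimethoprim-sulfamethoxazole: 7 mm is ≤ 10 mm → resistant
Colistin: 19 mm is ≥ 17 mm — S
Ampicillin (18 mm) ≥ 15 mm → susceptible
Tetracycline: 19 mm is ≤ 19 mm ⇒ Resistant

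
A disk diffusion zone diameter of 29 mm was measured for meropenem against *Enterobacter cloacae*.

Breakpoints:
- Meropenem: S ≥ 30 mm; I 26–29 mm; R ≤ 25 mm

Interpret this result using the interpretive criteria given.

Meropenem (29 mm) in 26–29 mm — I

Intermediate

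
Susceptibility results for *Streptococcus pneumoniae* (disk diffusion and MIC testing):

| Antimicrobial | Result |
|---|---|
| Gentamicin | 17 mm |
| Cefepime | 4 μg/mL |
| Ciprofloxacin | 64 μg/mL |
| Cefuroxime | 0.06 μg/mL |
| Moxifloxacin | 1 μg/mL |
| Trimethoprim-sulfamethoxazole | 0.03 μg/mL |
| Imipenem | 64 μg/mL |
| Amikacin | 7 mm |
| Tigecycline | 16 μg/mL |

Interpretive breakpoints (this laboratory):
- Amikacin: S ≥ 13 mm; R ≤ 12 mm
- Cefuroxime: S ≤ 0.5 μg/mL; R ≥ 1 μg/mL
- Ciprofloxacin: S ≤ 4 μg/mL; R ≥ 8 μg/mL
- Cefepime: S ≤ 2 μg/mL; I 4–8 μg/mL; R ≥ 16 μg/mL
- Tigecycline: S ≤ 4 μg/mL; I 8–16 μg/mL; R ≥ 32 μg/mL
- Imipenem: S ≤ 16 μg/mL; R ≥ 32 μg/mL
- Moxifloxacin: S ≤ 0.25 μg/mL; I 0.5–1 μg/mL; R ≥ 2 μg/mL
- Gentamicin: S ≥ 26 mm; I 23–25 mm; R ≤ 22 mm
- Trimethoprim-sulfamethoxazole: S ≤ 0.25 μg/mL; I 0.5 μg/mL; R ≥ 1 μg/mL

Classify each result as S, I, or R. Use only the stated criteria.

Gentamicin: 17 mm is ≤ 22 mm ⇒ resistant
Cefepime 4 μg/mL: in 4–8 μg/mL → intermediate
Ciprofloxacin 64 μg/mL: ≥ 8 μg/mL — Resistant
Cefuroxime (0.06 μg/mL) ≤ 0.5 μg/mL — Susceptible
Moxifloxacin (1 μg/mL) in 0.5–1 μg/mL → Intermediate
Trimethoprim-sulfamethoxazole 0.03 μg/mL: ≤ 0.25 μg/mL — S
Imipenem: 64 μg/mL is ≥ 32 μg/mL ⇒ R
Amikacin 7 mm: ≤ 12 mm → Resistant
Tigecycline 16 μg/mL: in 8–16 μg/mL ⇒ I

R, I, R, S, I, S, R, R, I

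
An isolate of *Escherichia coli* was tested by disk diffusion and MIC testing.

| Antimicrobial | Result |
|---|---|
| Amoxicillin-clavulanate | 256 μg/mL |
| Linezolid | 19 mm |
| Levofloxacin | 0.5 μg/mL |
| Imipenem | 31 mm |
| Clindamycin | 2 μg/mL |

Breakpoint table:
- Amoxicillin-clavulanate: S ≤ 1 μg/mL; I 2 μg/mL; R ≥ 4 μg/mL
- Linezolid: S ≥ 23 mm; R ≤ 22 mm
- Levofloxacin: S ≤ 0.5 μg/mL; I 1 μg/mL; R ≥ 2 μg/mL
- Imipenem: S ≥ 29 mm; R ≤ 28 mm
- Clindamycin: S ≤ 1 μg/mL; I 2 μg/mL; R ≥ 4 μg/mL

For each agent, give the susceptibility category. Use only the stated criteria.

Amoxicillin-clavulanate: 256 μg/mL is ≥ 4 μg/mL ⇒ resistant
Linezolid: 19 mm is ≤ 22 mm ⇒ Resistant
Levofloxacin: 0.5 μg/mL is ≤ 0.5 μg/mL ⇒ susceptible
Imipenem 31 mm: ≥ 29 mm ⇒ Susceptible
Clindamycin 2 μg/mL: = 2 μg/mL — Intermediate

R, R, S, S, I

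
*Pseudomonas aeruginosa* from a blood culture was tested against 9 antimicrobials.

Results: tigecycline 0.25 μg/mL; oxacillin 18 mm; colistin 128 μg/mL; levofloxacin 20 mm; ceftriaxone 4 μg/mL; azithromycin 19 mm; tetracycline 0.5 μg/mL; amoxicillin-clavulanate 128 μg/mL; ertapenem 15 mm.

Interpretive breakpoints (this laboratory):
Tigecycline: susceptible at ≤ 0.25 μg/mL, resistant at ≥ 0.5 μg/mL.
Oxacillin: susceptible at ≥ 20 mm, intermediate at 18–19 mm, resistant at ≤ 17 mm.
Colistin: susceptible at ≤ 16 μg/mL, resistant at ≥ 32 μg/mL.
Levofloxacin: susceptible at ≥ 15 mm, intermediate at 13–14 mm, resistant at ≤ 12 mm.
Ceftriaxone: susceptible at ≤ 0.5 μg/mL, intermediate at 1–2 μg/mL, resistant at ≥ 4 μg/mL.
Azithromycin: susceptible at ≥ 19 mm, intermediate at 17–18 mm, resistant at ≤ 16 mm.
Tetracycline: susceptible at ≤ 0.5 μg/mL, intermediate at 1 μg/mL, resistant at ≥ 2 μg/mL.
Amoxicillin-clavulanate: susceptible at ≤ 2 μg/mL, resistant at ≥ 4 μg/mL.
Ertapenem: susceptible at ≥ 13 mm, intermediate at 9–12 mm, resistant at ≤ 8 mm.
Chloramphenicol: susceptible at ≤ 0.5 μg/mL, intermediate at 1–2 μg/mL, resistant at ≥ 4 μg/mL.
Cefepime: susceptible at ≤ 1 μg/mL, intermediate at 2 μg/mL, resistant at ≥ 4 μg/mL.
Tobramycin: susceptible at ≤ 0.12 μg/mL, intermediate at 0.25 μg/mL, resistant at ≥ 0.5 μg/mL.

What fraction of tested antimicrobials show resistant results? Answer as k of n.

Tigecycline (0.25 μg/mL) ≤ 0.25 μg/mL → S
Oxacillin 18 mm: in 18–19 mm → intermediate
Colistin 128 μg/mL: ≥ 32 μg/mL — resistant
Levofloxacin (20 mm) ≥ 15 mm ⇒ Susceptible
Ceftriaxone (4 μg/mL) ≥ 4 μg/mL — Resistant
Azithromycin (19 mm) ≥ 19 mm ⇒ Susceptible
Tetracycline (0.5 μg/mL) ≤ 0.5 μg/mL — Susceptible
Amoxicillin-clavulanate (128 μg/mL) ≥ 4 μg/mL ⇒ resistant
Ertapenem: 15 mm is ≥ 13 mm → Susceptible
Resistant: 3/9

3 of 9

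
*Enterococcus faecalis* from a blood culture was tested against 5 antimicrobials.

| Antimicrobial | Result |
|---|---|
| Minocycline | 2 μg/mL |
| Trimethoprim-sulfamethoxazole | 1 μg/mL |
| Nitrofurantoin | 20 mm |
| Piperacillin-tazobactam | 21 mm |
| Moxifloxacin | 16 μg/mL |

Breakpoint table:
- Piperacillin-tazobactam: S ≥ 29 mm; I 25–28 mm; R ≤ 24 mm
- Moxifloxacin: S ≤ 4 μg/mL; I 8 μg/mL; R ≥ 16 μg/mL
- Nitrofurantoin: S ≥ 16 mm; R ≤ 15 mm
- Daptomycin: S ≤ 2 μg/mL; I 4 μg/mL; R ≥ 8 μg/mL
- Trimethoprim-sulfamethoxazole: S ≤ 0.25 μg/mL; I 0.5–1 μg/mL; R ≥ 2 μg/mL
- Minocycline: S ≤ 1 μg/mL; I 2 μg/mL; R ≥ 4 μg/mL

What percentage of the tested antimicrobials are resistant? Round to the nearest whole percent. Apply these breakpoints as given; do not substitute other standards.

40%

Minocycline 2 μg/mL: = 2 μg/mL ⇒ intermediate
Trimethoprim-sulfamethoxazole 1 μg/mL: in 0.5–1 μg/mL → I
Nitrofurantoin: 20 mm is ≥ 16 mm ⇒ susceptible
Piperacillin-tazobactam (21 mm) ≤ 24 mm ⇒ resistant
Moxifloxacin (16 μg/mL) ≥ 16 μg/mL — R
Resistant: 2/5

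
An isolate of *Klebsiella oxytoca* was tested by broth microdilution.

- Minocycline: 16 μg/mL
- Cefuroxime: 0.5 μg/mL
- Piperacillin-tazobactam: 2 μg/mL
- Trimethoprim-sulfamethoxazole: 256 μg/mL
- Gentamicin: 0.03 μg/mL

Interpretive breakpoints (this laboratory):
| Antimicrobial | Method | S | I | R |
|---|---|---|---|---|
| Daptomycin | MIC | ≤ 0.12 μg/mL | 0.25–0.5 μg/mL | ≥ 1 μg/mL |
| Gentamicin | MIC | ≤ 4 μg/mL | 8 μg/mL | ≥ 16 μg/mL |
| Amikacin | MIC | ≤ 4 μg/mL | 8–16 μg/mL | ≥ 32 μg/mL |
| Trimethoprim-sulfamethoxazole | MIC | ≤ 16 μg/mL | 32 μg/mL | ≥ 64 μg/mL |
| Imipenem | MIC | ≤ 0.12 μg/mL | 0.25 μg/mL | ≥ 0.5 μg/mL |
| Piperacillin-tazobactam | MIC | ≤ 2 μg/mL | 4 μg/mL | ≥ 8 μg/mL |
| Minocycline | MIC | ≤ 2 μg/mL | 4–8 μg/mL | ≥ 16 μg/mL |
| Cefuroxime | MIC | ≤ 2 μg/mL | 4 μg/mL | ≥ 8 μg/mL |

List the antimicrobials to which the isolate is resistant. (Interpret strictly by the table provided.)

minocycline, trimethoprim-sulfamethoxazole

Minocycline 16 μg/mL: ≥ 16 μg/mL → Resistant
Cefuroxime (0.5 μg/mL) ≤ 2 μg/mL → Susceptible
Piperacillin-tazobactam 2 μg/mL: ≤ 2 μg/mL — Susceptible
Trimethoprim-sulfamethoxazole 256 μg/mL: ≥ 64 μg/mL — resistant
Gentamicin (0.03 μg/mL) ≤ 4 μg/mL ⇒ S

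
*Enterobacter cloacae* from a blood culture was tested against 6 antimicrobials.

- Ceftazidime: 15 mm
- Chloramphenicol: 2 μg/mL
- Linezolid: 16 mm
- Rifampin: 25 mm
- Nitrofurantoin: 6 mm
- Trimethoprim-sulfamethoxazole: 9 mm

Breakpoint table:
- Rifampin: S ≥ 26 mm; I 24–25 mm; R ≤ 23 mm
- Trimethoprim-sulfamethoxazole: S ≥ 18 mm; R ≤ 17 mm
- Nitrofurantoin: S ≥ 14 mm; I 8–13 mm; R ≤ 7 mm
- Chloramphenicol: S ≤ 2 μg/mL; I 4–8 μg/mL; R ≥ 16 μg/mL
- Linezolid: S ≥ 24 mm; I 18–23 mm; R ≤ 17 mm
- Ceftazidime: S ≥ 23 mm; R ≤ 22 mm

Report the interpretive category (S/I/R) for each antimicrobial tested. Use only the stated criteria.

R, S, R, I, R, R

Ceftazidime (15 mm) ≤ 22 mm — R
Chloramphenicol: 2 μg/mL is ≤ 2 μg/mL ⇒ S
Linezolid 16 mm: ≤ 17 mm ⇒ resistant
Rifampin 25 mm: in 24–25 mm — I
Nitrofurantoin (6 mm) ≤ 7 mm — resistant
Trimethoprim-sulfamethoxazole 9 mm: ≤ 17 mm — resistant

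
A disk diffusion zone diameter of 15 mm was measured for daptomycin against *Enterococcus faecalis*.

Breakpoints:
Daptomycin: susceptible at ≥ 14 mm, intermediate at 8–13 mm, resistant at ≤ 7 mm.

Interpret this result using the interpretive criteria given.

Daptomycin (15 mm) ≥ 14 mm → Susceptible

Susceptible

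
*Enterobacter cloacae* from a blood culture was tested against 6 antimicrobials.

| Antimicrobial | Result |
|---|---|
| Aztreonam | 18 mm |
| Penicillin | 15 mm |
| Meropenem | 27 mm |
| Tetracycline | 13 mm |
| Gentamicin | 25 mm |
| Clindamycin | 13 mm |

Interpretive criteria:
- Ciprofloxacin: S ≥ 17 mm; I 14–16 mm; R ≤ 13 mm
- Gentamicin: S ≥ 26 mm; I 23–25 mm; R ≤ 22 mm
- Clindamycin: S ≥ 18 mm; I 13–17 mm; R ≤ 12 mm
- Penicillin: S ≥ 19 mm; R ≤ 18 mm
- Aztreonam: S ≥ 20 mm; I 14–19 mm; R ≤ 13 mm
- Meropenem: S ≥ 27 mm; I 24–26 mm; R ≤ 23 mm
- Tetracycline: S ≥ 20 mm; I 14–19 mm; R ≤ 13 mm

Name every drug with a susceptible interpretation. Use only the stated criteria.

Aztreonam 18 mm: in 14–19 mm — Intermediate
Penicillin: 15 mm is ≤ 18 mm ⇒ Resistant
Meropenem: 27 mm is ≥ 27 mm → S
Tetracycline (13 mm) ≤ 13 mm — resistant
Gentamicin (25 mm) in 23–25 mm ⇒ intermediate
Clindamycin (13 mm) in 13–17 mm → I

meropenem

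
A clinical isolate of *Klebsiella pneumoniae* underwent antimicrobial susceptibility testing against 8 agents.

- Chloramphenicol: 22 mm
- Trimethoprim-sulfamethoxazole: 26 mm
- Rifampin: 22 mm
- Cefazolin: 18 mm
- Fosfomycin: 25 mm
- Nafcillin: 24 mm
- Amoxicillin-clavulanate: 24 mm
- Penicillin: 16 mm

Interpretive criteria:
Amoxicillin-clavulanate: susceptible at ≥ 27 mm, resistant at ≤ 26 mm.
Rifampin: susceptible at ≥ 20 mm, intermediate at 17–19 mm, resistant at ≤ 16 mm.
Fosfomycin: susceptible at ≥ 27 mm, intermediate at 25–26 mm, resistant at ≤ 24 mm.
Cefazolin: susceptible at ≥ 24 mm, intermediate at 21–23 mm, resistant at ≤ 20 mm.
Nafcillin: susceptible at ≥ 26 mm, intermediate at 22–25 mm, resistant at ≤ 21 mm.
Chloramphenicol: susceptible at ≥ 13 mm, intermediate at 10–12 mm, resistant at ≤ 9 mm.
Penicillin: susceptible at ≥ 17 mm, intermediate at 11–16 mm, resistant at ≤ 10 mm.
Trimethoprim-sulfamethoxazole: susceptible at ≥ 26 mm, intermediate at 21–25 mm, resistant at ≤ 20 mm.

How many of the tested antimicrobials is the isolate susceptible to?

Chloramphenicol (22 mm) ≥ 13 mm → Susceptible
Trimethoprim-sulfamethoxazole 26 mm: ≥ 26 mm ⇒ S
Rifampin (22 mm) ≥ 20 mm → susceptible
Cefazolin (18 mm) ≤ 20 mm → R
Fosfomycin: 25 mm is in 25–26 mm → I
Nafcillin (24 mm) in 22–25 mm → intermediate
Amoxicillin-clavulanate 24 mm: ≤ 26 mm ⇒ R
Penicillin 16 mm: in 11–16 mm ⇒ intermediate
Susceptible: 3

3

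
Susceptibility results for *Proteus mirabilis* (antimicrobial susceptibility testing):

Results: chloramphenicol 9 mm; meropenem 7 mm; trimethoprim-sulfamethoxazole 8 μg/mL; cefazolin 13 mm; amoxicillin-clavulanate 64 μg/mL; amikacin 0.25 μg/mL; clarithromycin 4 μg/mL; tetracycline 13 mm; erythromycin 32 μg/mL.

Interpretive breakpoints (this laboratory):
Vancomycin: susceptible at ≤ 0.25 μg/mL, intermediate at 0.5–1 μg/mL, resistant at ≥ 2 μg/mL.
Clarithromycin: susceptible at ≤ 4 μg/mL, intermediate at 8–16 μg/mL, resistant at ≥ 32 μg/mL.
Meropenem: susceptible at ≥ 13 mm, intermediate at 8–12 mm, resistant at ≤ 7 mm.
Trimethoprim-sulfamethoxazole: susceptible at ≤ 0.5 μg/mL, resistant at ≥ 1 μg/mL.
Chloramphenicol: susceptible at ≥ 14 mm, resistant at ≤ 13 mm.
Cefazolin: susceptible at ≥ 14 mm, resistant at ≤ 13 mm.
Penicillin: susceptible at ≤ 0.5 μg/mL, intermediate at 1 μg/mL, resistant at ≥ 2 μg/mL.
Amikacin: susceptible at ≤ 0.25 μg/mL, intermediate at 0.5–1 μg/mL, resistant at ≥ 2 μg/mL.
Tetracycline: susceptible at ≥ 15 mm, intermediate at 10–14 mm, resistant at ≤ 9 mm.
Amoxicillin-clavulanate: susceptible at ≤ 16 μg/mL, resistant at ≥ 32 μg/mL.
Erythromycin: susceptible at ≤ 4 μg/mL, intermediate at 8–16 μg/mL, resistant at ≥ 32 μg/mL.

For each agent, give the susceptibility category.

R, R, R, R, R, S, S, I, R

Chloramphenicol: 9 mm is ≤ 13 mm ⇒ Resistant
Meropenem 7 mm: ≤ 7 mm — R
Trimethoprim-sulfamethoxazole 8 μg/mL: ≥ 1 μg/mL ⇒ resistant
Cefazolin: 13 mm is ≤ 13 mm → R
Amoxicillin-clavulanate 64 μg/mL: ≥ 32 μg/mL ⇒ Resistant
Amikacin (0.25 μg/mL) ≤ 0.25 μg/mL — S
Clarithromycin (4 μg/mL) ≤ 4 μg/mL — susceptible
Tetracycline (13 mm) in 10–14 mm ⇒ Intermediate
Erythromycin: 32 μg/mL is ≥ 32 μg/mL → Resistant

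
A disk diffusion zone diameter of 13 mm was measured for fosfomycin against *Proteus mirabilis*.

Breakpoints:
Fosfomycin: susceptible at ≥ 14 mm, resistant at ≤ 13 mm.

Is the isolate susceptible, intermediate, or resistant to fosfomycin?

Resistant

Fosfomycin: 13 mm is ≤ 13 mm ⇒ Resistant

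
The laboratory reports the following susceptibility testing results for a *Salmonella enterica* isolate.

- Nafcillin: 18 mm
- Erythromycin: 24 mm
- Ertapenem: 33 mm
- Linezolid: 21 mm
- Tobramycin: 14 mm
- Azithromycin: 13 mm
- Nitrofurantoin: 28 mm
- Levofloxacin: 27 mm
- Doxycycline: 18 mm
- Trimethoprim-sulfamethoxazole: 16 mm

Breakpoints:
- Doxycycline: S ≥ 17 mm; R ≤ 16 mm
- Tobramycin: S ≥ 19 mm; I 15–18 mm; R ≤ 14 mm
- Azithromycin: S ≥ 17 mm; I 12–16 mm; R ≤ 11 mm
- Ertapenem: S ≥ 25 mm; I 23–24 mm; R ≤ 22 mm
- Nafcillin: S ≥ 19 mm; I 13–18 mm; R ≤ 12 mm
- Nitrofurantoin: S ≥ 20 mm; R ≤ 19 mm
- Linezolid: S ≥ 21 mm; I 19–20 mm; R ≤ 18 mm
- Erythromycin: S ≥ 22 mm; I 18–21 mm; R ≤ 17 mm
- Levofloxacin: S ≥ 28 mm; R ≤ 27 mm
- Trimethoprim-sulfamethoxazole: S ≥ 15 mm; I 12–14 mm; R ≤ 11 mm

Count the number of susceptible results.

Nafcillin: 18 mm is in 13–18 mm ⇒ Intermediate
Erythromycin (24 mm) ≥ 22 mm ⇒ susceptible
Ertapenem 33 mm: ≥ 25 mm → susceptible
Linezolid (21 mm) ≥ 21 mm → Susceptible
Tobramycin (14 mm) ≤ 14 mm ⇒ Resistant
Azithromycin (13 mm) in 12–16 mm ⇒ intermediate
Nitrofurantoin: 28 mm is ≥ 20 mm ⇒ susceptible
Levofloxacin: 27 mm is ≤ 27 mm — resistant
Doxycycline 18 mm: ≥ 17 mm — S
Trimethoprim-sulfamethoxazole 16 mm: ≥ 15 mm ⇒ Susceptible
Susceptible: 6

6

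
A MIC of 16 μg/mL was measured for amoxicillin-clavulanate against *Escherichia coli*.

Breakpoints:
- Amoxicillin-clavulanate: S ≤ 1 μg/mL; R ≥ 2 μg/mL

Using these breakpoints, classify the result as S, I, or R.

Resistant

Amoxicillin-clavulanate: 16 μg/mL is ≥ 2 μg/mL — resistant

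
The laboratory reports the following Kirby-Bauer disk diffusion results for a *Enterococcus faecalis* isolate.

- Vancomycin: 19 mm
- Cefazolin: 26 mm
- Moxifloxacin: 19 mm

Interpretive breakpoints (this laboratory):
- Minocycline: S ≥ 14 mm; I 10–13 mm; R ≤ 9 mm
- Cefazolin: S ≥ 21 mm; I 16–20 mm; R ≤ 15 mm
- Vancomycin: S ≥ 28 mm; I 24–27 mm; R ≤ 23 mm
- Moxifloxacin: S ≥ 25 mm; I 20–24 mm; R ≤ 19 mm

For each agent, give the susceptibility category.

R, S, R

Vancomycin 19 mm: ≤ 23 mm ⇒ R
Cefazolin 26 mm: ≥ 21 mm → susceptible
Moxifloxacin 19 mm: ≤ 19 mm ⇒ resistant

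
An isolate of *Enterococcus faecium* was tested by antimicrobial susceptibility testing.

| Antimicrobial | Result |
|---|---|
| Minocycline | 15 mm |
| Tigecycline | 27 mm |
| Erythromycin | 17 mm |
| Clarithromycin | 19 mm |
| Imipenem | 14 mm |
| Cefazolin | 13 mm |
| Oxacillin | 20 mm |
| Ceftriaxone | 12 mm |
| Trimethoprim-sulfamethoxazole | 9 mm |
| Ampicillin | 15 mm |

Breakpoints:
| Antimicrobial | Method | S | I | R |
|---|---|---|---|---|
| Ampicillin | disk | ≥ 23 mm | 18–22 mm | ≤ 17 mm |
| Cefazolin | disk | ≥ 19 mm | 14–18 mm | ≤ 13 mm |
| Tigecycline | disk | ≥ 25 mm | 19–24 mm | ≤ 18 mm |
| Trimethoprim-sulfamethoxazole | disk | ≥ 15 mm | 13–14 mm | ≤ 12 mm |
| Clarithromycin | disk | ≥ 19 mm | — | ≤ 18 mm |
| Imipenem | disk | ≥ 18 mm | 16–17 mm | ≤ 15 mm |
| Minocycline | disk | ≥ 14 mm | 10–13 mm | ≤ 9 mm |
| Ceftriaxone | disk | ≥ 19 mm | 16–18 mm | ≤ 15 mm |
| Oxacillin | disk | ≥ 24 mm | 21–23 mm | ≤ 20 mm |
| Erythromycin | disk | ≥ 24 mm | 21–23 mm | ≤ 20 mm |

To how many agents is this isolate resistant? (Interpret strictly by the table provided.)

7

Minocycline (15 mm) ≥ 14 mm ⇒ S
Tigecycline 27 mm: ≥ 25 mm — S
Erythromycin (17 mm) ≤ 20 mm — R
Clarithromycin 19 mm: ≥ 19 mm → S
Imipenem 14 mm: ≤ 15 mm — Resistant
Cefazolin (13 mm) ≤ 13 mm → resistant
Oxacillin 20 mm: ≤ 20 mm — Resistant
Ceftriaxone (12 mm) ≤ 15 mm → Resistant
Trimethoprim-sulfamethoxazole (9 mm) ≤ 12 mm → R
Ampicillin 15 mm: ≤ 17 mm — R
Resistant: 7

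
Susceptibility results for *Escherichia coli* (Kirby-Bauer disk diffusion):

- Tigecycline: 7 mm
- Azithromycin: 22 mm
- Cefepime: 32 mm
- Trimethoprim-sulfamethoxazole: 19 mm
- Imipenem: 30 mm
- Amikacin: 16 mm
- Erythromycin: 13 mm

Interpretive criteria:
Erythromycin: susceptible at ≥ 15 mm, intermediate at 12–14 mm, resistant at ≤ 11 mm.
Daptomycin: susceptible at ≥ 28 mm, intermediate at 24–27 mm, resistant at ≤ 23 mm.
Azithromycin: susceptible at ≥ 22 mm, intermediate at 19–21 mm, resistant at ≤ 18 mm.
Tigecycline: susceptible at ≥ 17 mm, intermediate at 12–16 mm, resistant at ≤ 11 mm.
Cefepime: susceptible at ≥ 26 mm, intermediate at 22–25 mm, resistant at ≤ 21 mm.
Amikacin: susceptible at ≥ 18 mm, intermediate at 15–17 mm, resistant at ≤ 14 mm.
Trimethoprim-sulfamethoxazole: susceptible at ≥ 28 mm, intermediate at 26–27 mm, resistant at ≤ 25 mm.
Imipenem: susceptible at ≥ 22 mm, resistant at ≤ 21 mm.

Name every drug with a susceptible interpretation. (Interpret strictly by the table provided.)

Tigecycline 7 mm: ≤ 11 mm ⇒ Resistant
Azithromycin 22 mm: ≥ 22 mm → susceptible
Cefepime: 32 mm is ≥ 26 mm ⇒ susceptible
Trimethoprim-sulfamethoxazole 19 mm: ≤ 25 mm → Resistant
Imipenem 30 mm: ≥ 22 mm ⇒ susceptible
Amikacin: 16 mm is in 15–17 mm → Intermediate
Erythromycin: 13 mm is in 12–14 mm ⇒ intermediate

azithromycin, cefepime, imipenem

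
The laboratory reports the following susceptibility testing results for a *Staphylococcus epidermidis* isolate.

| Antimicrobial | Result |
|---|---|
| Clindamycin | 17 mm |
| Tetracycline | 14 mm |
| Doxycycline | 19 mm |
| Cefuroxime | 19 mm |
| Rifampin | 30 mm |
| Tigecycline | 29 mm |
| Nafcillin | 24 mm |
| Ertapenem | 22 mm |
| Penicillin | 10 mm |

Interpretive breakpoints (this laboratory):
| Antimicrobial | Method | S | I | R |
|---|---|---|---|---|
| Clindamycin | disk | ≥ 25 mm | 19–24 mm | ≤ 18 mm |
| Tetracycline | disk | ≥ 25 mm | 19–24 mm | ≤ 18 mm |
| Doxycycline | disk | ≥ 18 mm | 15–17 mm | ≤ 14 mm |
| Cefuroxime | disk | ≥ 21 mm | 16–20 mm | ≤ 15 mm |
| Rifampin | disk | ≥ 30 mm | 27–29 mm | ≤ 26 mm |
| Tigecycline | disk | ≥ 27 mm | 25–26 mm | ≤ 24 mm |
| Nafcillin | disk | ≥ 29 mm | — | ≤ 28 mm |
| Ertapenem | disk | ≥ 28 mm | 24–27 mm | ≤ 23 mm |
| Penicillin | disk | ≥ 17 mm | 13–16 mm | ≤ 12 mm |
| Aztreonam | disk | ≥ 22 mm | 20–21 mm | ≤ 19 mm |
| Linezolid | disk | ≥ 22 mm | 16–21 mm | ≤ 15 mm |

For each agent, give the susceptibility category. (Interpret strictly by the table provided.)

Clindamycin (17 mm) ≤ 18 mm ⇒ R
Tetracycline (14 mm) ≤ 18 mm — resistant
Doxycycline 19 mm: ≥ 18 mm — susceptible
Cefuroxime: 19 mm is in 16–20 mm → I
Rifampin (30 mm) ≥ 30 mm → Susceptible
Tigecycline: 29 mm is ≥ 27 mm — S
Nafcillin (24 mm) ≤ 28 mm — R
Ertapenem 22 mm: ≤ 23 mm → resistant
Penicillin (10 mm) ≤ 12 mm → Resistant

R, R, S, I, S, S, R, R, R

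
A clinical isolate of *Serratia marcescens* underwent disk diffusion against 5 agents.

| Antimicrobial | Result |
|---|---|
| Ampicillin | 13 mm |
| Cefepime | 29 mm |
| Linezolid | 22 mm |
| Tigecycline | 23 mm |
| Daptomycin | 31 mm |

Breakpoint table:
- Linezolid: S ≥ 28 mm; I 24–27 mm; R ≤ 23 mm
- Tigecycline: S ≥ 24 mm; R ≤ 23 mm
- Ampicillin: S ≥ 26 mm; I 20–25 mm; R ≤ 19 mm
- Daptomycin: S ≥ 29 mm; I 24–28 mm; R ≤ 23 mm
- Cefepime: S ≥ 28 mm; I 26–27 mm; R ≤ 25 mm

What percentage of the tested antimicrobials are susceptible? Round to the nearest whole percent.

40%

Ampicillin 13 mm: ≤ 19 mm → Resistant
Cefepime: 29 mm is ≥ 28 mm → S
Linezolid: 22 mm is ≤ 23 mm ⇒ resistant
Tigecycline: 23 mm is ≤ 23 mm ⇒ Resistant
Daptomycin (31 mm) ≥ 29 mm ⇒ S
Susceptible: 2/5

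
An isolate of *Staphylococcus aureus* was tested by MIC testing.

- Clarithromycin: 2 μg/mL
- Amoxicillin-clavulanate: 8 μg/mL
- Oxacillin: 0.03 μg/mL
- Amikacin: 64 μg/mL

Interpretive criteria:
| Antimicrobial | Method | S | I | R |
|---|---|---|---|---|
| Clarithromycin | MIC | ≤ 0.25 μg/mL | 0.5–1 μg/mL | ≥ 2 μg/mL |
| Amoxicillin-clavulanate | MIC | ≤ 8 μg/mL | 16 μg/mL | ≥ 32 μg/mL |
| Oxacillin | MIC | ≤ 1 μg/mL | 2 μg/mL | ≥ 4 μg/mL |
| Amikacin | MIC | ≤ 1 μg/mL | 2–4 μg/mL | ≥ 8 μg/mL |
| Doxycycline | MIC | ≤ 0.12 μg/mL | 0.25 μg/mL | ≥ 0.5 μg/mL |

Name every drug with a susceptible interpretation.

amoxicillin-clavulanate, oxacillin

Clarithromycin: 2 μg/mL is ≥ 2 μg/mL → Resistant
Amoxicillin-clavulanate: 8 μg/mL is ≤ 8 μg/mL → susceptible
Oxacillin 0.03 μg/mL: ≤ 1 μg/mL → S
Amikacin: 64 μg/mL is ≥ 8 μg/mL → R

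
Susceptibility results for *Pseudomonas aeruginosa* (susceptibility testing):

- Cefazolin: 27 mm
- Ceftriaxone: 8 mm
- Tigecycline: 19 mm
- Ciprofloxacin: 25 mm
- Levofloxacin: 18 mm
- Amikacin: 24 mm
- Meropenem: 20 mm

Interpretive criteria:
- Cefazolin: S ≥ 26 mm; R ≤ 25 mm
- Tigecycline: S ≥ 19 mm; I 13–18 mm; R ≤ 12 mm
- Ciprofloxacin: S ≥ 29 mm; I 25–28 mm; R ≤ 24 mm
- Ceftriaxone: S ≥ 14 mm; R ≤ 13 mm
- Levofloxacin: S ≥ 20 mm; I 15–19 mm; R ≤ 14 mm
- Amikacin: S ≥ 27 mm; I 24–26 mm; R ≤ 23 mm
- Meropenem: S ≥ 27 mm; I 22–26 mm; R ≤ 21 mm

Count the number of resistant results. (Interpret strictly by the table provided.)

2

Cefazolin: 27 mm is ≥ 26 mm — Susceptible
Ceftriaxone: 8 mm is ≤ 13 mm → Resistant
Tigecycline (19 mm) ≥ 19 mm — S
Ciprofloxacin (25 mm) in 25–28 mm → Intermediate
Levofloxacin: 18 mm is in 15–19 mm → intermediate
Amikacin (24 mm) in 24–26 mm — Intermediate
Meropenem 20 mm: ≤ 21 mm ⇒ resistant
Resistant: 2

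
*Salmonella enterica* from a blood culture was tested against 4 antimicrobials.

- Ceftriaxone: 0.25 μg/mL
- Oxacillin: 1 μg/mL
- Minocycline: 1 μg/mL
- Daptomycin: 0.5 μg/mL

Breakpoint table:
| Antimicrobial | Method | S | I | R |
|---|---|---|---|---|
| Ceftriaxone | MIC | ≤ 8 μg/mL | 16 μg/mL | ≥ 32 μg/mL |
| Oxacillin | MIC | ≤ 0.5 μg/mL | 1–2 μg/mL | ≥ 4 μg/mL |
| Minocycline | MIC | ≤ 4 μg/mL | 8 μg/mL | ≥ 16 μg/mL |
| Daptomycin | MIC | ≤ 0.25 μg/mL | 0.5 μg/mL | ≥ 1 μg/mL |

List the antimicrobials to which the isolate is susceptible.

Ceftriaxone 0.25 μg/mL: ≤ 8 μg/mL → susceptible
Oxacillin: 1 μg/mL is in 1–2 μg/mL ⇒ Intermediate
Minocycline (1 μg/mL) ≤ 4 μg/mL ⇒ susceptible
Daptomycin (0.5 μg/mL) = 0.5 μg/mL → Intermediate

ceftriaxone, minocycline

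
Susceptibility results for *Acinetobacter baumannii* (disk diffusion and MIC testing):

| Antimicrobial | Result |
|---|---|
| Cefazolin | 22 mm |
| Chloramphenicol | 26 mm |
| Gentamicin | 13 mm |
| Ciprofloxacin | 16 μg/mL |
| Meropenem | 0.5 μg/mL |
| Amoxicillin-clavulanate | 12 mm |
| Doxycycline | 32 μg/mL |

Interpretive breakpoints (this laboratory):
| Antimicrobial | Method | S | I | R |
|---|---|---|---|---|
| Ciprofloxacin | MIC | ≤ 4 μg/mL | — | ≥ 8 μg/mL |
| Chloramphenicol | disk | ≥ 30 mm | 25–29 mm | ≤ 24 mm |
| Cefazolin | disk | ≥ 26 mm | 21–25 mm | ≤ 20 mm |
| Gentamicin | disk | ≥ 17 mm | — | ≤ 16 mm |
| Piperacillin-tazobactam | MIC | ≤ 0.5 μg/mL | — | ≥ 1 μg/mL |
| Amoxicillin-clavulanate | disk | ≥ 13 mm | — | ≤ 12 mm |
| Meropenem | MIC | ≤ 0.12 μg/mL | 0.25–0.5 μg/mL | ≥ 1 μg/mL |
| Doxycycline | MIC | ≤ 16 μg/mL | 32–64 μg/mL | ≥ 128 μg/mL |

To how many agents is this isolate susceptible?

0

Cefazolin: 22 mm is in 21–25 mm → Intermediate
Chloramphenicol 26 mm: in 25–29 mm ⇒ Intermediate
Gentamicin (13 mm) ≤ 16 mm → resistant
Ciprofloxacin 16 μg/mL: ≥ 8 μg/mL → R
Meropenem: 0.5 μg/mL is in 0.25–0.5 μg/mL — intermediate
Amoxicillin-clavulanate 12 mm: ≤ 12 mm ⇒ Resistant
Doxycycline: 32 μg/mL is in 32–64 μg/mL ⇒ Intermediate
Susceptible: 0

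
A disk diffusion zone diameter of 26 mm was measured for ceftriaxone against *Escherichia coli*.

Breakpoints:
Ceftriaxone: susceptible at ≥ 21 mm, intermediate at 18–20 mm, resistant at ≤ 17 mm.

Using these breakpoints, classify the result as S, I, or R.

Ceftriaxone (26 mm) ≥ 21 mm → S

Susceptible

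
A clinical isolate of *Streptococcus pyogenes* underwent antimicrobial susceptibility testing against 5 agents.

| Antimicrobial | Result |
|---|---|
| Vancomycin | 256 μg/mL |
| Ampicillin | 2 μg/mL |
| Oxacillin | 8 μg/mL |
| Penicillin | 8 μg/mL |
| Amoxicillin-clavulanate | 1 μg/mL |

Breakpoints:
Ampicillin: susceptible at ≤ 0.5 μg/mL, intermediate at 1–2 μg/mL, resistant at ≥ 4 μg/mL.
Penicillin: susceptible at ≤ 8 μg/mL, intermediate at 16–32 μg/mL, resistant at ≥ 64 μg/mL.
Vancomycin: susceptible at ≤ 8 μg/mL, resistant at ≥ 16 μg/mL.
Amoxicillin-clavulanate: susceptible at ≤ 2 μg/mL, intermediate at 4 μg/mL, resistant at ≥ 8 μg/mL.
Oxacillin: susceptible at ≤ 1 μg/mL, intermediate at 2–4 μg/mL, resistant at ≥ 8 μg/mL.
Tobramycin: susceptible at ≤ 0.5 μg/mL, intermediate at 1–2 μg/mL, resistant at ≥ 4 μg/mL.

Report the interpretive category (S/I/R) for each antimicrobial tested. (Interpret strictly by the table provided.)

R, I, R, S, S

Vancomycin: 256 μg/mL is ≥ 16 μg/mL → Resistant
Ampicillin: 2 μg/mL is in 1–2 μg/mL ⇒ I
Oxacillin: 8 μg/mL is ≥ 8 μg/mL — resistant
Penicillin: 8 μg/mL is ≤ 8 μg/mL ⇒ Susceptible
Amoxicillin-clavulanate: 1 μg/mL is ≤ 2 μg/mL → Susceptible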